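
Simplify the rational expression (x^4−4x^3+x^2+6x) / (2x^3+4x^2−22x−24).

Repeated division with remainder:
  x^4−4x^3+x^2+6x = ((1/2)x−3)(2x^3+4x^2−22x−24) + (24x^2−48x−72)
  2x^3+4x^2−22x−24 = ((1/12)x+1/3)(24x^2−48x−72) + (0)
Last nonzero remainder: 24x^2−48x−72. Dividing through by 24 gives the monic gcd x^2−2x−3.
Cancel x^2−2x−3 from numerator and denominator to get the reduced form.

(x^2−2x)/(2x+8)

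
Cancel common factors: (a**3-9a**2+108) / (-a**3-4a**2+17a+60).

Repeated division with remainder:
  a**3-9a**2+108 = (-1)(-a**3-4a**2+17a+60) + (-13a**2+17a+168)
  -a**3-4a**2+17a+60 = ((1/13)a+69/169)(-13a**2+17a+168) + (-(484/169)a-1452/169)
  -13a**2+17a+168 = ((2197/484)a-2366/121)(-(484/169)a-1452/169) + (0)
Last nonzero remainder: -(484/169)a-1452/169. Dividing through by -484/169 gives the monic gcd a+3.
Cancel a+3 from numerator and denominator to get the reduced form.

(-a**2+12a-36)/(a**2+a-20)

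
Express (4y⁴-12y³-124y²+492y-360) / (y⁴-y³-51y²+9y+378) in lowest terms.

(4y²-24y+20)/(y²-4y-21)

Repeated division with remainder:
  4y⁴-12y³-124y²+492y-360 = (4)(y⁴-y³-51y²+9y+378) + (-8y³+80y²+456y-1872)
  y⁴-y³-51y²+9y+378 = (-(1/8)y-9/8)(-8y³+80y²+456y-1872) + (96y²+288y-1728)
  -8y³+80y²+456y-1872 = (-(1/12)y+13/12)(96y²+288y-1728) + (0)
Last nonzero remainder: 96y²+288y-1728. Dividing through by 96 gives the monic gcd y²+3y-18.
Cancel y²+3y-18 from numerator and denominator to get the reduced form.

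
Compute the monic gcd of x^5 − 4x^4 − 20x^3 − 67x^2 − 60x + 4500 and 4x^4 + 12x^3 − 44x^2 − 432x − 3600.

x^3 − 3x^2 + 7x − 150

By polynomial division,
  x^5 − 4x^4 − 20x^3 − 67x^2 − 60x + 4500 = ((1/4)x − 7/4)(4x^4 + 12x^3 − 44x^2 − 432x − 3600) + (12x^3 − 36x^2 + 84x − 1800)
  4x^4 + 12x^3 − 44x^2 − 432x − 3600 = ((1/3)x + 2)(12x^3 − 36x^2 + 84x − 1800) + (0)
Last nonzero remainder: 12x^3 − 36x^2 + 84x − 1800. Dividing through by 12 gives the monic gcd x^3 − 3x^2 + 7x − 150.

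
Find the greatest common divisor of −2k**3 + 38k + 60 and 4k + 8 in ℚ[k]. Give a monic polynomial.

k + 2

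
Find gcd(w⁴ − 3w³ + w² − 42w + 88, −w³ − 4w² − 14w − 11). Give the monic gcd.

w² + 3w + 11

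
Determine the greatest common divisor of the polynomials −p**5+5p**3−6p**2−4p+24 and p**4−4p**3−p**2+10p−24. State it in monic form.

p**3−p+6

Apply the Euclidean algorithm:
  −p**5+5p**3−6p**2−4p+24 = (−p−4)(p**4−4p**3−p**2+10p−24) + (−12p**3+12p−72)
  p**4−4p**3−p**2+10p−24 = (−(1/12)p+1/3)(−12p**3+12p−72) + (0)
Last nonzero remainder: −12p**3+12p−72. Dividing through by −12 gives the monic gcd p**3−p+6.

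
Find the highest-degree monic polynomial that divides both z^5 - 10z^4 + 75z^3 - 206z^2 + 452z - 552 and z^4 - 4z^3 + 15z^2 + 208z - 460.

z^3 - 9z^2 + 60z - 92

By polynomial division,
  z^5 - 10z^4 + 75z^3 - 206z^2 + 452z - 552 = (z - 6)(z^4 - 4z^3 + 15z^2 + 208z - 460) + (36z^3 - 324z^2 + 2160z - 3312)
  z^4 - 4z^3 + 15z^2 + 208z - 460 = ((1/36)z + 5/36)(36z^3 - 324z^2 + 2160z - 3312) + (0)
Last nonzero remainder: 36z^3 - 324z^2 + 2160z - 3312. Dividing through by 36 gives the monic gcd z^3 - 9z^2 + 60z - 92.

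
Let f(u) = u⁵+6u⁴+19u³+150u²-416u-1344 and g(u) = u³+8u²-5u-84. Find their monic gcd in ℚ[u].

u²+4u-21

Repeated division with remainder:
  u⁵+6u⁴+19u³+150u²-416u-1344 = (u²-2u+40)(u³+8u²-5u-84) + (-96u²-384u+2016)
  u³+8u²-5u-84 = (-(1/96)u-1/24)(-96u²-384u+2016) + (0)
Last nonzero remainder: -96u²-384u+2016. Dividing through by -96 gives the monic gcd u²+4u-21.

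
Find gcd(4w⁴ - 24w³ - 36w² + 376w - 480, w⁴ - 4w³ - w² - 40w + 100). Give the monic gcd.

w² - 7w + 10

Euclidean algorithm in ℚ[w]:
  4w⁴ - 24w³ - 36w² + 376w - 480 = (4)(w⁴ - 4w³ - w² - 40w + 100) + (-8w³ - 32w² + 536w - 880)
  w⁴ - 4w³ - w² - 40w + 100 = (-(1/8)w + 1)(-8w³ - 32w² + 536w - 880) + (98w² - 686w + 980)
  -8w³ - 32w² + 536w - 880 = (-(4/49)w - 44/49)(98w² - 686w + 980) + (0)
Last nonzero remainder: 98w² - 686w + 980. Dividing through by 98 gives the monic gcd w² - 7w + 10.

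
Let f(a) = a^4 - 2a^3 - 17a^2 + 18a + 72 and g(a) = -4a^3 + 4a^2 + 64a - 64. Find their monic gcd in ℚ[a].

Apply the Euclidean algorithm:
  a^4 - 2a^3 - 17a^2 + 18a + 72 = (-(1/4)a + 1/4)(-4a^3 + 4a^2 + 64a - 64) + (-2a^2 - 14a + 88)
  -4a^3 + 4a^2 + 64a - 64 = (2a - 16)(-2a^2 - 14a + 88) + (-336a + 1344)
  -2a^2 - 14a + 88 = ((1/168)a + 11/168)(-336a + 1344) + (0)
Last nonzero remainder: -336a + 1344. Dividing through by -336 gives the monic gcd a - 4.

a - 4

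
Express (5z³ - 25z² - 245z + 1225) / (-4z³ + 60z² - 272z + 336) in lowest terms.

Euclidean algorithm in ℚ[z]:
  5z³ - 25z² - 245z + 1225 = (-5/4)(-4z³ + 60z² - 272z + 336) + (50z² - 585z + 1645)
  -4z³ + 60z² - 272z + 336 = (-(2/25)z + 33/125)(50z² - 585z + 1645) + ((351/25)z - 2457/25)
  50z² - 585z + 1645 = ((1250/351)z - 5875/351)((351/25)z - 2457/25) + (0)
Last nonzero remainder: (351/25)z - 2457/25. Dividing through by 351/25 gives the monic gcd z - 7.
Cancel z - 7 from numerator and denominator to get the reduced form.

(-5z² - 10z + 175)/(4z² - 32z + 48)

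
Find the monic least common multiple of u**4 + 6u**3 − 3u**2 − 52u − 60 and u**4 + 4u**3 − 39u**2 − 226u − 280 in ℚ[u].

Euclidean algorithm in ℚ[u]:
  u**4 + 6u**3 − 3u**2 − 52u − 60 = (u**4 + 4u**3 − 39u**2 − 226u − 280) + (2u**3 + 36u**2 + 174u + 220)
  u**4 + 4u**3 − 39u**2 − 226u − 280 = ((1/2)u − 7)(2u**3 + 36u**2 + 174u + 220) + (126u**2 + 882u + 1260)
  2u**3 + 36u**2 + 174u + 220 = ((1/63)u + 11/63)(126u**2 + 882u + 1260) + (0)
Last nonzero remainder: 126u**2 + 882u + 1260. Dividing through by 126 gives the monic gcd u**2 + 7u + 10.
Then lcm(f, g) = f·g / gcd(f, g); expanding and making the result monic gives the answer.

u**6 + 3u**5 − 49u**4 − 211u**3 + 180u**2 + 1636u + 1680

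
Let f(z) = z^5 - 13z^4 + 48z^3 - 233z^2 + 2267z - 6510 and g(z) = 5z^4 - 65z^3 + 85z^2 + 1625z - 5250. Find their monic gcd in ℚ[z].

Euclidean algorithm in ℚ[z]:
  z^5 - 13z^4 + 48z^3 - 233z^2 + 2267z - 6510 = ((1/5)z)(5z^4 - 65z^3 + 85z^2 + 1625z - 5250) + (31z^3 - 558z^2 + 3317z - 6510)
  5z^4 - 65z^3 + 85z^2 + 1625z - 5250 = ((5/31)z + 25/31)(31z^3 - 558z^2 + 3317z - 6510) + (0)
Last nonzero remainder: 31z^3 - 558z^2 + 3317z - 6510. Dividing through by 31 gives the monic gcd z^3 - 18z^2 + 107z - 210.

z^3 - 18z^2 + 107z - 210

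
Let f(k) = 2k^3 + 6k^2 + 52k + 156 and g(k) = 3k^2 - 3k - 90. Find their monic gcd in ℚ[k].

Euclidean algorithm in ℚ[k]:
  2k^3 + 6k^2 + 52k + 156 = ((2/3)k + 8/3)(3k^2 - 3k - 90) + (120k + 396)
  3k^2 - 3k - 90 = ((1/40)k - 43/400)(120k + 396) + (-4743/100)
  120k + 396 = (-(4000/1581)k - 4400/527)(-4743/100) + (0)
The last nonzero remainder is the constant -4743/100, so the polynomials are coprime and gcd = 1.

1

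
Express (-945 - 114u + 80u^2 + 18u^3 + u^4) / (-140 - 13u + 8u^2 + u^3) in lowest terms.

Apply the Euclidean algorithm:
  u^4 + 18u^3 + 80u^2 - 114u - 945 = (u + 10)(u^3 + 8u^2 - 13u - 140) + (13u^2 + 156u + 455)
  u^3 + 8u^2 - 13u - 140 = ((1/13)u - 4/13)(13u^2 + 156u + 455) + (0)
Last nonzero remainder: 13u^2 + 156u + 455. Dividing through by 13 gives the monic gcd u^2 + 12u + 35.
Cancel u^2 + 12u + 35 from numerator and denominator to get the reduced form.

(-27 + 6u + u^2)/(-4 + u)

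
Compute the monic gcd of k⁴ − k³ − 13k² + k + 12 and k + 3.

k + 3

Apply the Euclidean algorithm:
  k⁴ − k³ − 13k² + k + 12 = (k³ − 4k² − k + 4)(k + 3) + (0)
The last nonzero remainder k + 3 is already monic.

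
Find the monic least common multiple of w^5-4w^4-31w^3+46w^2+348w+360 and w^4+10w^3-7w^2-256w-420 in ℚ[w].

w^7+9w^6-41w^5-525w^4-356w^3+6816w^2+19296w+15120

By polynomial division,
  w^5-4w^4-31w^3+46w^2+348w+360 = (w-14)(w^4+10w^3-7w^2-256w-420) + (116w^3+204w^2-2816w-5520)
  w^4+10w^3-7w^2-256w-420 = ((1/116)w+239/3364)(116w^3+204w^2-2816w-5520) + ((2340/841)w^2-(7020/841)w-23400/841)
  116w^3+204w^2-2816w-5520 = ((24389/585)w+38686/195)((2340/841)w^2-(7020/841)w-23400/841) + (0)
Last nonzero remainder: (2340/841)w^2-(7020/841)w-23400/841. Dividing through by 2340/841 gives the monic gcd w^2-3w-10.
Then lcm(f, g) = f·g / gcd(f, g); expanding and making the result monic gives the answer.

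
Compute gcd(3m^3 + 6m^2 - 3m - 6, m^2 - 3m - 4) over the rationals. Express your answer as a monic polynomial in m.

m + 1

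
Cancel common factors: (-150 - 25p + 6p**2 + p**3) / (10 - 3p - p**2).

Apply the Euclidean algorithm:
  p**3 + 6p**2 - 25p - 150 = (-p - 3)(-p**2 - 3p + 10) + (-24p - 120)
  -p**2 - 3p + 10 = ((1/24)p - 1/12)(-24p - 120) + (0)
Last nonzero remainder: -24p - 120. Dividing through by -24 gives the monic gcd p + 5.
Cancel p + 5 from numerator and denominator to get the reduced form.

(30 - p - p**2)/(-2 + p)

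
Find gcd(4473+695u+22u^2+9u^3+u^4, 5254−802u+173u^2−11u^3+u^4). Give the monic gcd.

Apply the Euclidean algorithm:
  u^4+9u^3+22u^2+695u+4473 = (u^4−11u^3+173u^2−802u+5254) + (20u^3−151u^2+1497u−781)
  u^4−11u^3+173u^2−802u+5254 = ((1/20)u−69/400)(20u^3−151u^2+1497u−781) + ((28841/400)u^2−(201887/400)u+2047711/400)
  20u^3−151u^2+1497u−781 = ((8000/28841)u−4400/28841)((28841/400)u^2−(201887/400)u+2047711/400) + (0)
Last nonzero remainder: (28841/400)u^2−(201887/400)u+2047711/400. Dividing through by 28841/400 gives the monic gcd u^2−7u+71.

71−7u+u^2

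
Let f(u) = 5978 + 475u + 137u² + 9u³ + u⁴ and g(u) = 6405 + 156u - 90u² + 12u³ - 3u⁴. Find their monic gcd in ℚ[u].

61 - 2u + u²

By polynomial division,
  u⁴ + 9u³ + 137u² + 475u + 5978 = (-1/3)(-3u⁴ + 12u³ - 90u² + 156u + 6405) + (13u³ + 107u² + 527u + 8113)
  -3u⁴ + 12u³ - 90u² + 156u + 6405 = (-(3/13)u + 477/169)(13u³ + 107u² + 527u + 8113) + (-(45696/169)u² + (91392/169)u - 2787456/169)
  13u³ + 107u² + 527u + 8113 = (-(2197/45696)u - 3211/6528)(-(45696/169)u² + (91392/169)u - 2787456/169) + (0)
Last nonzero remainder: -(45696/169)u² + (91392/169)u - 2787456/169. Dividing through by -45696/169 gives the monic gcd u² - 2u + 61.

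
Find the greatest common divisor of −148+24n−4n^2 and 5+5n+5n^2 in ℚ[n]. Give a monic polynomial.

1

By polynomial division,
  −4n^2+24n−148 = (−4/5)(5n^2+5n+5) + (28n−144)
  5n^2+5n+5 = ((5/28)n+215/196)(28n−144) + (7985/49)
  28n−144 = ((1372/7985)n−7056/7985)(7985/49) + (0)
The last nonzero remainder is the constant 7985/49, so the polynomials are coprime and gcd = 1.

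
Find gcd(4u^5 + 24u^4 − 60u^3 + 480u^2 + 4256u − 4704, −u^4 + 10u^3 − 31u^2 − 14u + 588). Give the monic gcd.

Euclidean algorithm in ℚ[u]:
  4u^5 + 24u^4 − 60u^3 + 480u^2 + 4256u − 4704 = (−4u − 64)(−u^4 + 10u^3 − 31u^2 − 14u + 588) + (456u^3 − 1560u^2 + 5712u + 32928)
  −u^4 + 10u^3 − 31u^2 − 14u + 588 = (−(1/456)u + 125/8664)(456u^3 − 1560u^2 + 5712u + 32928) + ((1456/361)u^2 − (8736/361)u + 40768/361)
  456u^3 − 1560u^2 + 5712u + 32928 = ((20577/182)u + 7581/26)((1456/361)u^2 − (8736/361)u + 40768/361) + (0)
Last nonzero remainder: (1456/361)u^2 − (8736/361)u + 40768/361. Dividing through by 1456/361 gives the monic gcd u^2 − 6u + 28.

u^2 − 6u + 28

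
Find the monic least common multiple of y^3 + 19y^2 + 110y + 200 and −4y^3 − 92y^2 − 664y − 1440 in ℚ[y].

y^4 + 28y^3 + 281y^2 + 1190y + 1800

Apply the Euclidean algorithm:
  y^3 + 19y^2 + 110y + 200 = (−1/4)(−4y^3 − 92y^2 − 664y − 1440) + (−4y^2 − 56y − 160)
  −4y^3 − 92y^2 − 664y − 1440 = (y + 9)(−4y^2 − 56y − 160) + (0)
Last nonzero remainder: −4y^2 − 56y − 160. Dividing through by −4 gives the monic gcd y^2 + 14y + 40.
Then lcm(f, g) = f·g / gcd(f, g); expanding and making the result monic gives the answer.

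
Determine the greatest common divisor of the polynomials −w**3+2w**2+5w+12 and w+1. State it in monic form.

1

By polynomial division,
  −w**3+2w**2+5w+12 = (−w**2+3w+2)(w+1) + (10)
  w+1 = ((1/10)w+1/10)(10) + (0)
The last nonzero remainder is the constant 10, so the polynomials are coprime and gcd = 1.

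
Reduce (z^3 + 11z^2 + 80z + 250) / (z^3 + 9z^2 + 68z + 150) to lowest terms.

(z + 5)/(z + 3)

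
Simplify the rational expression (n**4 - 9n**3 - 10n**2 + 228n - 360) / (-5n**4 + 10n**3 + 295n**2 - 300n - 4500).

By polynomial division,
  n**4 - 9n**3 - 10n**2 + 228n - 360 = (-1/5)(-5n**4 + 10n**3 + 295n**2 - 300n - 4500) + (-7n**3 + 49n**2 + 168n - 1260)
  -5n**4 + 10n**3 + 295n**2 - 300n - 4500 = ((5/7)n + 25/7)(-7n**3 + 49n**2 + 168n - 1260) + (0)
Last nonzero remainder: -7n**3 + 49n**2 + 168n - 1260. Dividing through by -7 gives the monic gcd n**3 - 7n**2 - 24n + 180.
Cancel n**3 - 7n**2 - 24n + 180 from numerator and denominator to get the reduced form.

(-n + 2)/(5n + 25)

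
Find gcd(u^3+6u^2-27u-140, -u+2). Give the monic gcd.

1

Apply the Euclidean algorithm:
  u^3+6u^2-27u-140 = (-u^2-8u+11)(-u+2) + (-162)
  -u+2 = ((1/162)u-1/81)(-162) + (0)
The last nonzero remainder is the constant -162, so the polynomials are coprime and gcd = 1.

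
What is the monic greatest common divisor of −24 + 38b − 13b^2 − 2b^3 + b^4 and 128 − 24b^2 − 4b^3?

−8 + 2b + b^2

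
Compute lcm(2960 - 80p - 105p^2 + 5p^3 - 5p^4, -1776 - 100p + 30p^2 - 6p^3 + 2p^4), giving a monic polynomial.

3552 - 688p - 110p^2 + 27p^3 - 7p^4 + p^5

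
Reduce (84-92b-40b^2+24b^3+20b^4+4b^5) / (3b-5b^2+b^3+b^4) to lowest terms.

By polynomial division,
  4b^5+20b^4+24b^3-40b^2-92b+84 = (4b+16)(b^4+b^3-5b^2+3b) + (28b^3+28b^2-140b+84)
  b^4+b^3-5b^2+3b = ((1/28)b)(28b^3+28b^2-140b+84) + (0)
Last nonzero remainder: 28b^3+28b^2-140b+84. Dividing through by 28 gives the monic gcd b^3+b^2-5b+3.
Cancel b^3+b^2-5b+3 from numerator and denominator to get the reduced form.

(28+16b+4b^2)/(b)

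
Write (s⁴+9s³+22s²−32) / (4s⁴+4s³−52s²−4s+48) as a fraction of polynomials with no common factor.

By polynomial division,
  s⁴+9s³+22s²−32 = (1/4)(4s⁴+4s³−52s²−4s+48) + (8s³+35s²+s−44)
  4s⁴+4s³−52s²−4s+48 = ((1/2)s−27/16)(8s³+35s²+s−44) + ((105/16)s²+(315/16)s−105/4)
  8s³+35s²+s−44 = ((128/105)s+176/105)((105/16)s²+(315/16)s−105/4) + (0)
Last nonzero remainder: (105/16)s²+(315/16)s−105/4. Dividing through by 105/16 gives the monic gcd s²+3s−4.
Cancel s²+3s−4 from numerator and denominator to get the reduced form.

(s²+6s+8)/(4s²−8s−12)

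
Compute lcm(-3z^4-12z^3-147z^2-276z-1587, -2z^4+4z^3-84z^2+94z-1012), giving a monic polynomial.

Apply the Euclidean algorithm:
  -3z^4-12z^3-147z^2-276z-1587 = (3/2)(-2z^4+4z^3-84z^2+94z-1012) + (-18z^3-21z^2-417z-69)
  -2z^4+4z^3-84z^2+94z-1012 = ((1/9)z-19/54)(-18z^3-21z^2-417z-69) + (-(811/18)z^2-(811/18)z-18653/18)
  -18z^3-21z^2-417z-69 = ((324/811)z+54/811)(-(811/18)z^2-(811/18)z-18653/18) + (0)
Last nonzero remainder: -(811/18)z^2-(811/18)z-18653/18. Dividing through by -811/18 gives the monic gcd z^2+z+23.
Then lcm(f, g) = f·g / gcd(f, g); expanding and making the result monic gives the answer.

z^6+z^5+59z^4+33z^3+1331z^2+437z+11638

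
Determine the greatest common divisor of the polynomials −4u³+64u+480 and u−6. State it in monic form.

Apply the Euclidean algorithm:
  −4u³+64u+480 = (−4u²−24u−80)(u−6) + (0)
The last nonzero remainder u−6 is already monic.

u−6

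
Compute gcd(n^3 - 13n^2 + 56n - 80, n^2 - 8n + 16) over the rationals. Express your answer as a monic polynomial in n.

n^2 - 8n + 16

Apply the Euclidean algorithm:
  n^3 - 13n^2 + 56n - 80 = (n - 5)(n^2 - 8n + 16) + (0)
The last nonzero remainder n^2 - 8n + 16 is already monic.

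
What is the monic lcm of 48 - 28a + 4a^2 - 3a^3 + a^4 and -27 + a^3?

432 - 108a - 43a^3 + 4a^4 + a^6

By polynomial division,
  a^4 - 3a^3 + 4a^2 - 28a + 48 = (a - 3)(a^3 - 27) + (4a^2 - a - 33)
  a^3 - 27 = ((1/4)a + 1/16)(4a^2 - a - 33) + ((133/16)a - 399/16)
  4a^2 - a - 33 = ((64/133)a + 176/133)((133/16)a - 399/16) + (0)
Last nonzero remainder: (133/16)a - 399/16. Dividing through by 133/16 gives the monic gcd a - 3.
Then lcm(f, g) = f·g / gcd(f, g); expanding and making the result monic gives the answer.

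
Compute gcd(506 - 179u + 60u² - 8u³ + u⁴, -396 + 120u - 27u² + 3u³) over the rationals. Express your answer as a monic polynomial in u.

Apply the Euclidean algorithm:
  u⁴ - 8u³ + 60u² - 179u + 506 = ((1/3)u + 1/3)(3u³ - 27u² + 120u - 396) + (29u² - 87u + 638)
  3u³ - 27u² + 120u - 396 = ((3/29)u - 18/29)(29u² - 87u + 638) + (0)
Last nonzero remainder: 29u² - 87u + 638. Dividing through by 29 gives the monic gcd u² - 3u + 22.

22 - 3u + u²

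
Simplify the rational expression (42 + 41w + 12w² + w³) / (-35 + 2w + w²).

By polynomial division,
  w³ + 12w² + 41w + 42 = (w + 10)(w² + 2w - 35) + (56w + 392)
  w² + 2w - 35 = ((1/56)w - 5/56)(56w + 392) + (0)
Last nonzero remainder: 56w + 392. Dividing through by 56 gives the monic gcd w + 7.
Cancel w + 7 from numerator and denominator to get the reduced form.

(6 + 5w + w²)/(-5 + w)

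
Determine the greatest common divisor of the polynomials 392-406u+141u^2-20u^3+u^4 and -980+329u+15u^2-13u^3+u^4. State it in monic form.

-196+105u-18u^2+u^3

Repeated division with remainder:
  u^4-20u^3+141u^2-406u+392 = (u^4-13u^3+15u^2+329u-980) + (-7u^3+126u^2-735u+1372)
  u^4-13u^3+15u^2+329u-980 = (-(1/7)u-5/7)(-7u^3+126u^2-735u+1372) + (0)
Last nonzero remainder: -7u^3+126u^2-735u+1372. Dividing through by -7 gives the monic gcd u^3-18u^2+105u-196.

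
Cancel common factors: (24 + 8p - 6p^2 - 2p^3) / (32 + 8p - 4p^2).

Euclidean algorithm in ℚ[p]:
  -2p^3 - 6p^2 + 8p + 24 = ((1/2)p + 5/2)(-4p^2 + 8p + 32) + (-28p - 56)
  -4p^2 + 8p + 32 = ((1/7)p - 4/7)(-28p - 56) + (0)
Last nonzero remainder: -28p - 56. Dividing through by -28 gives the monic gcd p + 2.
Cancel p + 2 from numerator and denominator to get the reduced form.

(-6 + p + p^2)/(-8 + 2p)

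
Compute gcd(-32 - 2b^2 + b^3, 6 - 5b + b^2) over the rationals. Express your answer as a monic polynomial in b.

Euclidean algorithm in ℚ[b]:
  b^3 - 2b^2 - 32 = (b + 3)(b^2 - 5b + 6) + (9b - 50)
  b^2 - 5b + 6 = ((1/9)b + 5/81)(9b - 50) + (736/81)
  9b - 50 = ((729/736)b - 2025/368)(736/81) + (0)
The last nonzero remainder is the constant 736/81, so the polynomials are coprime and gcd = 1.

1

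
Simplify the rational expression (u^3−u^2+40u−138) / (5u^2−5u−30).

Euclidean algorithm in ℚ[u]:
  u^3−u^2+40u−138 = ((1/5)u)(5u^2−5u−30) + (46u−138)
  5u^2−5u−30 = ((5/46)u+5/23)(46u−138) + (0)
Last nonzero remainder: 46u−138. Dividing through by 46 gives the monic gcd u−3.
Cancel u−3 from numerator and denominator to get the reduced form.

(u^2+2u+46)/(5u+10)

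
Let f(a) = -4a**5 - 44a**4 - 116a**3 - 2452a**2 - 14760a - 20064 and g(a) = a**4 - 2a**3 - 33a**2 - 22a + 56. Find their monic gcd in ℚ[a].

a**2 + 6a + 8

Repeated division with remainder:
  -4a**5 - 44a**4 - 116a**3 - 2452a**2 - 14760a - 20064 = (-4a - 52)(a**4 - 2a**3 - 33a**2 - 22a + 56) + (-352a**3 - 4256a**2 - 15680a - 17152)
  a**4 - 2a**3 - 33a**2 - 22a + 56 = (-(1/352)a + 155/3872)(-352a**3 - 4256a**2 - 15680a - 17152) + ((11232/121)a**2 + (67392/121)a + 89856/121)
  -352a**3 - 4256a**2 - 15680a - 17152 = (-(1331/351)a - 8107/351)((11232/121)a**2 + (67392/121)a + 89856/121) + (0)
Last nonzero remainder: (11232/121)a**2 + (67392/121)a + 89856/121. Dividing through by 11232/121 gives the monic gcd a**2 + 6a + 8.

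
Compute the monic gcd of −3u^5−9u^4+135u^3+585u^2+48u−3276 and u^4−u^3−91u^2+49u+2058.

Repeated division with remainder:
  −3u^5−9u^4+135u^3+585u^2+48u−3276 = (−3u−12)(u^4−u^3−91u^2+49u+2058) + (−150u^3−360u^2+6810u+21420)
  u^4−u^3−91u^2+49u+2058 = (−(1/150)u+17/750)(−150u^3−360u^2+6810u+21420) + (−(936/25)u^2+(936/25)u+39312/25)
  −150u^3−360u^2+6810u+21420 = ((625/156)u+2125/156)(−(936/25)u^2+(936/25)u+39312/25) + (0)
Last nonzero remainder: −(936/25)u^2+(936/25)u+39312/25. Dividing through by −936/25 gives the monic gcd u^2−u−42.

u^2−u−42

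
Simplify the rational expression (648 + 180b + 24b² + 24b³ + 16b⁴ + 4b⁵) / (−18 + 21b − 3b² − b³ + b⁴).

Apply the Euclidean algorithm:
  4b⁵ + 16b⁴ + 24b³ + 24b² + 180b + 648 = (4b + 20)(b⁴ − b³ − 3b² + 21b − 18) + (56b³ − 168b + 1008)
  b⁴ − b³ − 3b² + 21b − 18 = ((1/56)b − 1/56)(56b³ − 168b + 1008) + (0)
Last nonzero remainder: 56b³ − 168b + 1008. Dividing through by 56 gives the monic gcd b³ − 3b + 18.
Cancel b³ − 3b + 18 from numerator and denominator to get the reduced form.

(36 + 16b + 4b²)/(−1 + b)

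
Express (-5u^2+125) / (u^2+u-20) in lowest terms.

(-5u+25)/(u-4)

Euclidean algorithm in ℚ[u]:
  -5u^2+125 = (-5)(u^2+u-20) + (5u+25)
  u^2+u-20 = ((1/5)u-4/5)(5u+25) + (0)
Last nonzero remainder: 5u+25. Dividing through by 5 gives the monic gcd u+5.
Cancel u+5 from numerator and denominator to get the reduced form.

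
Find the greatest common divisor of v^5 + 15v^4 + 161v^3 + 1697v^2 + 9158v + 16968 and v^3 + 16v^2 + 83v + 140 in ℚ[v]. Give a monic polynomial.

v^2 + 11v + 28

Euclidean algorithm in ℚ[v]:
  v^5 + 15v^4 + 161v^3 + 1697v^2 + 9158v + 16968 = (v^2 - v + 94)(v^3 + 16v^2 + 83v + 140) + (136v^2 + 1496v + 3808)
  v^3 + 16v^2 + 83v + 140 = ((1/136)v + 5/136)(136v^2 + 1496v + 3808) + (0)
Last nonzero remainder: 136v^2 + 1496v + 3808. Dividing through by 136 gives the monic gcd v^2 + 11v + 28.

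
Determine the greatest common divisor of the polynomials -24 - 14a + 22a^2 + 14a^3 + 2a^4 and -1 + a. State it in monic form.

Apply the Euclidean algorithm:
  2a^4 + 14a^3 + 22a^2 - 14a - 24 = (2a^3 + 16a^2 + 38a + 24)(a - 1) + (0)
The last nonzero remainder a - 1 is already monic.

-1 + a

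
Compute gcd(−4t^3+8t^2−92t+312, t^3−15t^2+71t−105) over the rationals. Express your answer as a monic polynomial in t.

t−3

Repeated division with remainder:
  −4t^3+8t^2−92t+312 = (−4)(t^3−15t^2+71t−105) + (−52t^2+192t−108)
  t^3−15t^2+71t−105 = (−(1/52)t+147/676)(−52t^2+192t−108) + ((4592/169)t−13776/169)
  −52t^2+192t−108 = (−(2197/1148)t+1521/1148)((4592/169)t−13776/169) + (0)
Last nonzero remainder: (4592/169)t−13776/169. Dividing through by 4592/169 gives the monic gcd t−3.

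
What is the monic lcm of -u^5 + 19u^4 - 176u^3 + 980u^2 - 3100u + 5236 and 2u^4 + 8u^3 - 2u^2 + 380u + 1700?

Apply the Euclidean algorithm:
  -u^5 + 19u^4 - 176u^3 + 980u^2 - 3100u + 5236 = (-(1/2)u + 23/2)(2u^4 + 8u^3 - 2u^2 + 380u + 1700) + (-269u^3 + 1193u^2 - 6620u - 14314)
  2u^4 + 8u^3 - 2u^2 + 380u + 1700 = (-(2/269)u - 4538/72361)(-269u^3 + 1193u^2 - 6620u - 14314) + ((1707552/72361)u^2 - (10245312/72361)u + 58056768/72361)
  -269u^3 + 1193u^2 - 6620u - 14314 = (-(19465109/1707552)u - 30463981/1707552)((1707552/72361)u^2 - (10245312/72361)u + 58056768/72361) + (0)
Last nonzero remainder: (1707552/72361)u^2 - (10245312/72361)u + 58056768/72361. Dividing through by 1707552/72361 gives the monic gcd u^2 - 6u + 34.
Then lcm(f, g) = f·g / gcd(f, g); expanding and making the result monic gives the answer.

u^7 - 9u^6 + 11u^5 + 305u^4 - 2300u^3 + 1264u^2 + 25140u - 130900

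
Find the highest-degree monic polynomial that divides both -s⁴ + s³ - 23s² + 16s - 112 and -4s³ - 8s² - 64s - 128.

s² + 16

Euclidean algorithm in ℚ[s]:
  -s⁴ + s³ - 23s² + 16s - 112 = ((1/4)s - 3/4)(-4s³ - 8s² - 64s - 128) + (-13s² - 208)
  -4s³ - 8s² - 64s - 128 = ((4/13)s + 8/13)(-13s² - 208) + (0)
Last nonzero remainder: -13s² - 208. Dividing through by -13 gives the monic gcd s² + 16.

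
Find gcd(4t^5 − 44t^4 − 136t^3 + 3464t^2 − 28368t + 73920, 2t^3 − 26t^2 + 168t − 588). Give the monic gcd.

By polynomial division,
  4t^5 − 44t^4 − 136t^3 + 3464t^2 − 28368t + 73920 = (2t^2 + 4t − 184)(2t^3 − 26t^2 + 168t − 588) + (−816t^2 + 4896t − 34272)
  2t^3 − 26t^2 + 168t − 588 = (−(1/408)t + 7/408)(−816t^2 + 4896t − 34272) + (0)
Last nonzero remainder: −816t^2 + 4896t − 34272. Dividing through by −816 gives the monic gcd t^2 − 6t + 42.

t^2 − 6t + 42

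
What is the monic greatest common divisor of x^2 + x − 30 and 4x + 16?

1

By polynomial division,
  x^2 + x − 30 = ((1/4)x − 3/4)(4x + 16) + (−18)
  4x + 16 = (−(2/9)x − 8/9)(−18) + (0)
The last nonzero remainder is the constant −18, so the polynomials are coprime and gcd = 1.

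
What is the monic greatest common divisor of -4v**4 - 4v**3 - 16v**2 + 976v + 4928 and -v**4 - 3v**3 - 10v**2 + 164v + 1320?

Repeated division with remainder:
  -4v**4 - 4v**3 - 16v**2 + 976v + 4928 = (4)(-v**4 - 3v**3 - 10v**2 + 164v + 1320) + (8v**3 + 24v**2 + 320v - 352)
  -v**4 - 3v**3 - 10v**2 + 164v + 1320 = (-(1/8)v)(8v**3 + 24v**2 + 320v - 352) + (30v**2 + 120v + 1320)
  8v**3 + 24v**2 + 320v - 352 = ((4/15)v - 4/15)(30v**2 + 120v + 1320) + (0)
Last nonzero remainder: 30v**2 + 120v + 1320. Dividing through by 30 gives the monic gcd v**2 + 4v + 44.

v**2 + 4v + 44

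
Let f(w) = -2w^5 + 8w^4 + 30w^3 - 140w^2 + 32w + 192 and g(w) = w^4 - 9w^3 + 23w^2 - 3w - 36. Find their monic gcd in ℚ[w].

w^3 - 6w^2 + 5w + 12

Repeated division with remainder:
  -2w^5 + 8w^4 + 30w^3 - 140w^2 + 32w + 192 = (-2w - 10)(w^4 - 9w^3 + 23w^2 - 3w - 36) + (-14w^3 + 84w^2 - 70w - 168)
  w^4 - 9w^3 + 23w^2 - 3w - 36 = (-(1/14)w + 3/14)(-14w^3 + 84w^2 - 70w - 168) + (0)
Last nonzero remainder: -14w^3 + 84w^2 - 70w - 168. Dividing through by -14 gives the monic gcd w^3 - 6w^2 + 5w + 12.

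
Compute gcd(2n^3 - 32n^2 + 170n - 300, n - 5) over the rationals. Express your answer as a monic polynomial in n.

Apply the Euclidean algorithm:
  2n^3 - 32n^2 + 170n - 300 = (2n^2 - 22n + 60)(n - 5) + (0)
The last nonzero remainder n - 5 is already monic.

n - 5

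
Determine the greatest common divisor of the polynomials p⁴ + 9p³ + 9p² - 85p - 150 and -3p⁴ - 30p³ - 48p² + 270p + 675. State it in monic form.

Repeated division with remainder:
  p⁴ + 9p³ + 9p² - 85p - 150 = (-1/3)(-3p⁴ - 30p³ - 48p² + 270p + 675) + (-p³ - 7p² + 5p + 75)
  -3p⁴ - 30p³ - 48p² + 270p + 675 = (3p + 9)(-p³ - 7p² + 5p + 75) + (0)
Last nonzero remainder: -p³ - 7p² + 5p + 75. Dividing through by -1 gives the monic gcd p³ + 7p² - 5p - 75.

p³ + 7p² - 5p - 75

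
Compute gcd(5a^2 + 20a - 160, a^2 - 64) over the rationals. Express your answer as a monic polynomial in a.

a + 8

Apply the Euclidean algorithm:
  5a^2 + 20a - 160 = (5)(a^2 - 64) + (20a + 160)
  a^2 - 64 = ((1/20)a - 2/5)(20a + 160) + (0)
Last nonzero remainder: 20a + 160. Dividing through by 20 gives the monic gcd a + 8.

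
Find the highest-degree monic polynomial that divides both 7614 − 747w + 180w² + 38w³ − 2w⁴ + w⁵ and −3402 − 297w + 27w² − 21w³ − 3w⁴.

162 − 9w + w³

Repeated division with remainder:
  w⁵ − 2w⁴ + 38w³ + 180w² − 747w + 7614 = (−(1/3)w + 3)(−3w⁴ − 21w³ + 27w² − 297w − 3402) + (110w³ − 990w + 17820)
  −3w⁴ − 21w³ + 27w² − 297w − 3402 = (−(3/110)w − 21/110)(110w³ − 990w + 17820) + (0)
Last nonzero remainder: 110w³ − 990w + 17820. Dividing through by 110 gives the monic gcd w³ − 9w + 162.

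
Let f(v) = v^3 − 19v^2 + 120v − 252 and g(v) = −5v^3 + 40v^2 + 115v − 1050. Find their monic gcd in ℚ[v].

v^2 − 13v + 42

By polynomial division,
  v^3 − 19v^2 + 120v − 252 = (−1/5)(−5v^3 + 40v^2 + 115v − 1050) + (−11v^2 + 143v − 462)
  −5v^3 + 40v^2 + 115v − 1050 = ((5/11)v + 25/11)(−11v^2 + 143v − 462) + (0)
Last nonzero remainder: −11v^2 + 143v − 462. Dividing through by −11 gives the monic gcd v^2 − 13v + 42.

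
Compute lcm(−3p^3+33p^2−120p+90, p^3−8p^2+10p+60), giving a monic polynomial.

p^4−9p^3+18p^2+50p−60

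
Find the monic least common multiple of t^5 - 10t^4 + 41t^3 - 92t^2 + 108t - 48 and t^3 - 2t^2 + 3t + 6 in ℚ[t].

By polynomial division,
  t^5 - 10t^4 + 41t^3 - 92t^2 + 108t - 48 = (t^2 - 8t + 22)(t^3 - 2t^2 + 3t + 6) + (-30t^2 + 90t - 180)
  t^3 - 2t^2 + 3t + 6 = (-(1/30)t - 1/30)(-30t^2 + 90t - 180) + (0)
Last nonzero remainder: -30t^2 + 90t - 180. Dividing through by -30 gives the monic gcd t^2 - 3t + 6.
Then lcm(f, g) = f·g / gcd(f, g); expanding and making the result monic gives the answer.

t^6 - 9t^5 + 31t^4 - 51t^3 + 16t^2 + 60t - 48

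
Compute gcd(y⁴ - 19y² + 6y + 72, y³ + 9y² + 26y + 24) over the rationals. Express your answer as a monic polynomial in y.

By polynomial division,
  y⁴ - 19y² + 6y + 72 = (y - 9)(y³ + 9y² + 26y + 24) + (36y² + 216y + 288)
  y³ + 9y² + 26y + 24 = ((1/36)y + 1/12)(36y² + 216y + 288) + (0)
Last nonzero remainder: 36y² + 216y + 288. Dividing through by 36 gives the monic gcd y² + 6y + 8.

y² + 6y + 8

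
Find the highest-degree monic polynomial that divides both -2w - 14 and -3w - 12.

Repeated division with remainder:
  -2w - 14 = (2/3)(-3w - 12) + (-6)
  -3w - 12 = ((1/2)w + 2)(-6) + (0)
The last nonzero remainder is the constant -6, so the polynomials are coprime and gcd = 1.

1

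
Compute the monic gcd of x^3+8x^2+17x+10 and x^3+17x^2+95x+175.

By polynomial division,
  x^3+8x^2+17x+10 = (x^3+17x^2+95x+175) + (−9x^2−78x−165)
  x^3+17x^2+95x+175 = (−(1/9)x−25/27)(−9x^2−78x−165) + ((40/9)x+200/9)
  −9x^2−78x−165 = (−(81/40)x−297/40)((40/9)x+200/9) + (0)
Last nonzero remainder: (40/9)x+200/9. Dividing through by 40/9 gives the monic gcd x+5.

x+5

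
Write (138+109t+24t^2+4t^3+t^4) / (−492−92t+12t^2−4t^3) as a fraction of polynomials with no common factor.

Apply the Euclidean algorithm:
  t^4+4t^3+24t^2+109t+138 = (−(1/4)t−7/4)(−4t^3+12t^2−92t−492) + (22t^2−175t−723)
  −4t^3+12t^2−92t−492 = (−(2/11)t−109/121)(22t^2−175t−723) + (−(46113/121)t−138339/121)
  22t^2−175t−723 = (−(2662/46113)t+29161/46113)(−(46113/121)t−138339/121) + (0)
Last nonzero remainder: −(46113/121)t−138339/121. Dividing through by −46113/121 gives the monic gcd t+3.
Cancel t+3 from numerator and denominator to get the reduced form.

(−46−21t−t^2−t^3)/(164−24t+4t^2)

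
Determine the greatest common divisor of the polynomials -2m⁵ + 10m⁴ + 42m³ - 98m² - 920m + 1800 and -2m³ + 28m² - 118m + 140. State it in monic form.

Apply the Euclidean algorithm:
  -2m⁵ + 10m⁴ + 42m³ - 98m² - 920m + 1800 = (m² + 9m + 46)(-2m³ + 28m² - 118m + 140) + (-464m² + 3248m - 4640)
  -2m³ + 28m² - 118m + 140 = ((1/232)m - 7/232)(-464m² + 3248m - 4640) + (0)
Last nonzero remainder: -464m² + 3248m - 4640. Dividing through by -464 gives the monic gcd m² - 7m + 10.

m² - 7m + 10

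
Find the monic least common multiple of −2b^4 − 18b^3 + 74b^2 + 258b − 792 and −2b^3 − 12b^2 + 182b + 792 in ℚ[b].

Repeated division with remainder:
  −2b^4 − 18b^3 + 74b^2 + 258b − 792 = (b + 3)(−2b^3 − 12b^2 + 182b + 792) + (−72b^2 − 1080b − 3168)
  −2b^3 − 12b^2 + 182b + 792 = ((1/36)b − 1/4)(−72b^2 − 1080b − 3168) + (0)
Last nonzero remainder: −72b^2 − 1080b − 3168. Dividing through by −72 gives the monic gcd b^2 + 15b + 44.
Then lcm(f, g) = f·g / gcd(f, g); expanding and making the result monic gives the answer.

b^5 − 118b^3 + 204b^2 + 1557b − 3564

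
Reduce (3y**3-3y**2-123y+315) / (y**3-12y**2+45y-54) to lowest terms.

By polynomial division,
  3y**3-3y**2-123y+315 = (3)(y**3-12y**2+45y-54) + (33y**2-258y+477)
  y**3-12y**2+45y-54 = ((1/33)y-46/363)(33y**2-258y+477) + (-(260/121)y+780/121)
  33y**2-258y+477 = (-(3993/260)y+19239/260)(-(260/121)y+780/121) + (0)
Last nonzero remainder: -(260/121)y+780/121. Dividing through by -260/121 gives the monic gcd y-3.
Cancel y-3 from numerator and denominator to get the reduced form.

(3y**2+6y-105)/(y**2-9y+18)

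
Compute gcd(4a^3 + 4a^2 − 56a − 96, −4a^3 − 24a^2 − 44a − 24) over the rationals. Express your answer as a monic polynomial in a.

a^2 + 5a + 6

By polynomial division,
  4a^3 + 4a^2 − 56a − 96 = (−1)(−4a^3 − 24a^2 − 44a − 24) + (−20a^2 − 100a − 120)
  −4a^3 − 24a^2 − 44a − 24 = ((1/5)a + 1/5)(−20a^2 − 100a − 120) + (0)
Last nonzero remainder: −20a^2 − 100a − 120. Dividing through by −20 gives the monic gcd a^2 + 5a + 6.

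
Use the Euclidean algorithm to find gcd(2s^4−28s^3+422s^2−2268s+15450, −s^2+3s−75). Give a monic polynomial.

Repeated division with remainder:
  2s^4−28s^3+422s^2−2268s+15450 = (−2s^2+22s−206)(−s^2+3s−75) + (0)
Last nonzero remainder: −s^2+3s−75. Dividing through by −1 gives the monic gcd s^2−3s+75.

s^2−3s+75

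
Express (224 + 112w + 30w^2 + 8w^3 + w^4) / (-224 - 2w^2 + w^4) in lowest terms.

(4 + w)/(-4 + w)

Repeated division with remainder:
  w^4 + 8w^3 + 30w^2 + 112w + 224 = (w^4 - 2w^2 - 224) + (8w^3 + 32w^2 + 112w + 448)
  w^4 - 2w^2 - 224 = ((1/8)w - 1/2)(8w^3 + 32w^2 + 112w + 448) + (0)
Last nonzero remainder: 8w^3 + 32w^2 + 112w + 448. Dividing through by 8 gives the monic gcd w^3 + 4w^2 + 14w + 56.
Cancel w^3 + 4w^2 + 14w + 56 from numerator and denominator to get the reduced form.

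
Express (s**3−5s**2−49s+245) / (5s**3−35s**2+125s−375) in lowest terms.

Euclidean algorithm in ℚ[s]:
  s**3−5s**2−49s+245 = (1/5)(5s**3−35s**2+125s−375) + (2s**2−74s+320)
  5s**3−35s**2+125s−375 = ((5/2)s+75)(2s**2−74s+320) + (4875s−24375)
  2s**2−74s+320 = ((2/4875)s−64/4875)(4875s−24375) + (0)
Last nonzero remainder: 4875s−24375. Dividing through by 4875 gives the monic gcd s−5.
Cancel s−5 from numerator and denominator to get the reduced form.

(s**2−49)/(5s**2−10s+75)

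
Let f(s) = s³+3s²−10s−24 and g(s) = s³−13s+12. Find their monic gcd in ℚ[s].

Repeated division with remainder:
  s³+3s²−10s−24 = (s³−13s+12) + (3s²+3s−36)
  s³−13s+12 = ((1/3)s−1/3)(3s²+3s−36) + (0)
Last nonzero remainder: 3s²+3s−36. Dividing through by 3 gives the monic gcd s²+s−12.

s²+s−12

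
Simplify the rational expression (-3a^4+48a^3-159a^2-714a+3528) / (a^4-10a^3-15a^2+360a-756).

Apply the Euclidean algorithm:
  -3a^4+48a^3-159a^2-714a+3528 = (-3)(a^4-10a^3-15a^2+360a-756) + (18a^3-204a^2+366a+1260)
  a^4-10a^3-15a^2+360a-756 = ((1/18)a+2/27)(18a^3-204a^2+366a+1260) + (-(182/9)a^2+(2366/9)a-2548/3)
  18a^3-204a^2+366a+1260 = (-(81/91)a-135/91)(-(182/9)a^2+(2366/9)a-2548/3) + (0)
Last nonzero remainder: -(182/9)a^2+(2366/9)a-2548/3. Dividing through by -182/9 gives the monic gcd a^2-13a+42.
Cancel a^2-13a+42 from numerator and denominator to get the reduced form.

(-3a^2+9a+84)/(a^2+3a-18)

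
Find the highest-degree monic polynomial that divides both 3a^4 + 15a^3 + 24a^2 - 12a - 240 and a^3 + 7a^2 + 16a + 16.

a + 4

By polynomial division,
  3a^4 + 15a^3 + 24a^2 - 12a - 240 = (3a - 6)(a^3 + 7a^2 + 16a + 16) + (18a^2 + 36a - 144)
  a^3 + 7a^2 + 16a + 16 = ((1/18)a + 5/18)(18a^2 + 36a - 144) + (14a + 56)
  18a^2 + 36a - 144 = ((9/7)a - 18/7)(14a + 56) + (0)
Last nonzero remainder: 14a + 56. Dividing through by 14 gives the monic gcd a + 4.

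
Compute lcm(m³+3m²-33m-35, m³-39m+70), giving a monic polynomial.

Euclidean algorithm in ℚ[m]:
  m³+3m²-33m-35 = (m³-39m+70) + (3m²+6m-105)
  m³-39m+70 = ((1/3)m-2/3)(3m²+6m-105) + (0)
Last nonzero remainder: 3m²+6m-105. Dividing through by 3 gives the monic gcd m²+2m-35.
Then lcm(f, g) = f·g / gcd(f, g); expanding and making the result monic gives the answer.

m⁴+m³-39m²+31m+70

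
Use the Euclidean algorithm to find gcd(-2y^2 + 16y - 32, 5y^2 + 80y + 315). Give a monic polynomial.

1

Euclidean algorithm in ℚ[y]:
  -2y^2 + 16y - 32 = (-2/5)(5y^2 + 80y + 315) + (48y + 94)
  5y^2 + 80y + 315 = ((5/48)y + 1685/1152)(48y + 94) + (102245/576)
  48y + 94 = ((27648/102245)y + 54144/102245)(102245/576) + (0)
The last nonzero remainder is the constant 102245/576, so the polynomials are coprime and gcd = 1.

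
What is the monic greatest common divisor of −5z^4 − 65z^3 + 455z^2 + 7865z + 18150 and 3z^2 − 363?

Euclidean algorithm in ℚ[z]:
  −5z^4 − 65z^3 + 455z^2 + 7865z + 18150 = (−(5/3)z^2 − (65/3)z − 50)(3z^2 − 363) + (0)
Last nonzero remainder: 3z^2 − 363. Dividing through by 3 gives the monic gcd z^2 − 121.

z^2 − 121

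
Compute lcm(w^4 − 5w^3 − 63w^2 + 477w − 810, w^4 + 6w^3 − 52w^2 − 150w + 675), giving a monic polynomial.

w^5 − 88w^3 + 162w^2 + 1575w − 4050

Euclidean algorithm in ℚ[w]:
  w^4 − 5w^3 − 63w^2 + 477w − 810 = (w^4 + 6w^3 − 52w^2 − 150w + 675) + (−11w^3 − 11w^2 + 627w − 1485)
  w^4 + 6w^3 − 52w^2 − 150w + 675 = (−(1/11)w − 5/11)(−11w^3 − 11w^2 + 627w − 1485) + (0)
Last nonzero remainder: −11w^3 − 11w^2 + 627w − 1485. Dividing through by −11 gives the monic gcd w^3 + w^2 − 57w + 135.
Then lcm(f, g) = f·g / gcd(f, g); expanding and making the result monic gives the answer.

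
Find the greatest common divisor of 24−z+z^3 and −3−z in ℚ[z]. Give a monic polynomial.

Repeated division with remainder:
  z^3−z+24 = (−z^2+3z−8)(−z−3) + (0)
Last nonzero remainder: −z−3. Dividing through by −1 gives the monic gcd z+3.

3+z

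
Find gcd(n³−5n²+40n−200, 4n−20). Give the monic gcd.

n−5

Apply the Euclidean algorithm:
  n³−5n²+40n−200 = ((1/4)n²+10)(4n−20) + (0)
Last nonzero remainder: 4n−20. Dividing through by 4 gives the monic gcd n−5.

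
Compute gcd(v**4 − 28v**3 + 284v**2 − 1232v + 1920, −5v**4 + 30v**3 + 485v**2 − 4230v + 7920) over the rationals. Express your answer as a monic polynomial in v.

v**2 − 14v + 48

By polynomial division,
  v**4 − 28v**3 + 284v**2 − 1232v + 1920 = (−1/5)(−5v**4 + 30v**3 + 485v**2 − 4230v + 7920) + (−22v**3 + 381v**2 − 2078v + 3504)
  −5v**4 + 30v**3 + 485v**2 − 4230v + 7920 = ((5/22)v + 1245/484)(−22v**3 + 381v**2 − 2078v + 3504) + (−(11025/484)v**2 + (77175/242)v − 132300/121)
  −22v**3 + 381v**2 − 2078v + 3504 = ((10648/11025)v − 35332/11025)(−(11025/484)v**2 + (77175/242)v − 132300/121) + (0)
Last nonzero remainder: −(11025/484)v**2 + (77175/242)v − 132300/121. Dividing through by −11025/484 gives the monic gcd v**2 − 14v + 48.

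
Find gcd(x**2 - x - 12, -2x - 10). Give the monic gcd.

1

Euclidean algorithm in ℚ[x]:
  x**2 - x - 12 = (-(1/2)x + 3)(-2x - 10) + (18)
  -2x - 10 = (-(1/9)x - 5/9)(18) + (0)
The last nonzero remainder is the constant 18, so the polynomials are coprime and gcd = 1.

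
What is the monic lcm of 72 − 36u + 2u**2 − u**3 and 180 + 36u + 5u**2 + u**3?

−360 + 108u + 26u**2 + 3u**3 + u**4

By polynomial division,
  −u**3 + 2u**2 − 36u + 72 = (−1)(u**3 + 5u**2 + 36u + 180) + (7u**2 + 252)
  u**3 + 5u**2 + 36u + 180 = ((1/7)u + 5/7)(7u**2 + 252) + (0)
Last nonzero remainder: 7u**2 + 252. Dividing through by 7 gives the monic gcd u**2 + 36.
Then lcm(f, g) = f·g / gcd(f, g); expanding and making the result monic gives the answer.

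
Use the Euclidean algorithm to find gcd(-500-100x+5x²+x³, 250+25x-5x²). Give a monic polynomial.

Euclidean algorithm in ℚ[x]:
  x³+5x²-100x-500 = (-(1/5)x-2)(-5x²+25x+250) + (0)
Last nonzero remainder: -5x²+25x+250. Dividing through by -5 gives the monic gcd x²-5x-50.

-50-5x+x²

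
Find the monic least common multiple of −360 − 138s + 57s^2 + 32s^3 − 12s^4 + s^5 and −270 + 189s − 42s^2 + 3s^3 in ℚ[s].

1080 + 54s − 309s^2 − 39s^3 + 68s^4 − 15s^5 + s^6

Euclidean algorithm in ℚ[s]:
  s^5 − 12s^4 + 32s^3 + 57s^2 − 138s − 360 = ((1/3)s^2 + (2/3)s − 1)(3s^3 − 42s^2 + 189s − 270) + (−21s^2 + 231s − 630)
  3s^3 − 42s^2 + 189s − 270 = (−(1/7)s + 3/7)(−21s^2 + 231s − 630) + (0)
Last nonzero remainder: −21s^2 + 231s − 630. Dividing through by −21 gives the monic gcd s^2 − 11s + 30.
Then lcm(f, g) = f·g / gcd(f, g); expanding and making the result monic gives the answer.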